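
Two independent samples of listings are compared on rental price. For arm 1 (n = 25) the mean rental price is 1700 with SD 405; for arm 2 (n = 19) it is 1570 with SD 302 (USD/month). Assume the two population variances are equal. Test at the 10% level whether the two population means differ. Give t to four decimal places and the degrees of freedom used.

t = 1.1720, df = 42

Let group 1 = arm 1, group 2 = arm 2. H0: μ_1 = μ_2; H1: μ_1 ≠ μ_2 (two-sample pooled-variance t-test, two-sided).
s_p² = [(25−1)·405² + (19−1)·302²]/(25+19−2) = 132816
t = (1700 − 1570)/√[132816·(1/25 + 1/19)] = 1.1720
df = n₁ + n₂ − 2 = 42
Two-sided p-value ≈ 0.2478
Since p ≈ 0.2478 > α = 0.1, fail to reject H0; the data do not provide sufficient evidence against H0.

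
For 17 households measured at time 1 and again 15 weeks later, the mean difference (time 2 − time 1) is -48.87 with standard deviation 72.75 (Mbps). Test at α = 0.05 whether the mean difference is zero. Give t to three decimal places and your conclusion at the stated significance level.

t = -2.770; reject H0

H0: μ_d = 0; H1: μ_d ≠ 0 (paired t-test on the differences, two-sided).
t = d̄/(s_d/√n) = -48.87/(72.75/√17) = -2.770
df = n − 1 = 16
Two-sided p-value ≈ 0.014
Since p ≈ 0.014 < α = 0.05, reject H0; the evidence is statistically significant.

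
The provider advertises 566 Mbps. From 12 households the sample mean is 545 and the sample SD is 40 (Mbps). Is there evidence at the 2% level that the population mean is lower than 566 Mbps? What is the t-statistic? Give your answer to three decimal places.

-1.819

H0: μ = 566; H1: μ < 566 (one-sample t-test, left-tailed).
t = (x̄ − μ₀)/(s/√n) = (545 − 566)/(40/√12) = -1.819
df = n − 1 = 11
p-value = P(T ≤ -1.819) ≈ 0.048
Since p ≈ 0.048 > α = 0.02, fail to reject H0; the data do not provide sufficient evidence against H0.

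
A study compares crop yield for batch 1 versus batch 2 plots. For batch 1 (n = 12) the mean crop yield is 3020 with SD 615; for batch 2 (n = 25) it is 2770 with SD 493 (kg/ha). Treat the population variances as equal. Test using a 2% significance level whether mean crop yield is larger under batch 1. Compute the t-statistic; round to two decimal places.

1.33

Let group 1 = batch 1, group 2 = batch 2. H0: μ_1 = μ_2; H1: μ_1 > μ_2 (two-sample pooled-variance t-test, right-tailed).
s_p² = [(12−1)·615² + (25−1)·493²]/(12+25−2) = 285533
t = (3020 − 2770)/√[285533·(1/12 + 1/25)] = 1.33
df = n₁ + n₂ − 2 = 35
p-value = P(T ≥ 1.33) ≈ 0.0957
Since p ≈ 0.0957 > α = 0.02, fail to reject H0; the evidence is not statistically significant.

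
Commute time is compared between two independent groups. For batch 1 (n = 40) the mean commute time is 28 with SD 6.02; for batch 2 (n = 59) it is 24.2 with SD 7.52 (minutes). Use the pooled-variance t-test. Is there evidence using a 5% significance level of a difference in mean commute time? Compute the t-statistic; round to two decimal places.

Let group 1 = batch 1, group 2 = batch 2. H0: μ_1 = μ_2; H1: μ_1 ≠ μ_2 (two-sample pooled-variance t-test, two-sided).
s_p² = [(40−1)·6.02² + (59−1)·7.52²]/(40+59−2) = 48.3845
t = (28 − 24.2)/√[48.3845·(1/40 + 1/59)] = 2.67
df = n₁ + n₂ − 2 = 97
Two-sided p-value ≈ 0.009
Since p ≈ 0.009 < α = 0.05, reject H0; the data support H1.

2.67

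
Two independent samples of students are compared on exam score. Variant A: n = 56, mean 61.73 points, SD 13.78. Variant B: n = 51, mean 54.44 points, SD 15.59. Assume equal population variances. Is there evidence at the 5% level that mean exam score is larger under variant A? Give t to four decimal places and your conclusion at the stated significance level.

Let group 1 = variant A, group 2 = variant B. H0: μ_1 = μ_2; H1: μ_1 > μ_2 (two-sample pooled-variance t-test, right-tailed).
s_p² = [(56−1)·13.78² + (51−1)·15.59²]/(56+51−2) = 215.203
t = (61.73 − 54.44)/√[215.203·(1/56 + 1/51)] = 2.5674
df = n₁ + n₂ − 2 = 105
p-value = P(T ≥ 2.5674) ≈ 0.006
Since p ≈ 0.006 < α = 0.05, reject H0; the evidence is statistically significant.

t = 2.5674; reject H0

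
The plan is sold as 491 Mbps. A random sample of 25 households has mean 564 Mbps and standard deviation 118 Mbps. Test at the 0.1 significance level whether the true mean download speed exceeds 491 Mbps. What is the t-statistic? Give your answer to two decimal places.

H0: μ = 491; H1: μ > 491 (one-sample t-test, right-tailed).
t = (x̄ − μ₀)/(s/√n) = (564 − 491)/(118/√25) = 3.09
df = n − 1 = 24
p-value = P(T ≥ 3.09) ≈ 0.002
Since p ≈ 0.002 < α = 0.1, reject H0; the evidence is statistically significant.

3.09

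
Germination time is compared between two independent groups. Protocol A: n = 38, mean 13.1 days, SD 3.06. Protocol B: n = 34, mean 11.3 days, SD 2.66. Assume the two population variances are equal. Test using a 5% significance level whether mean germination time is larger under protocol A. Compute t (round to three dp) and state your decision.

t = 2.649; reject H0

Let group 1 = protocol A, group 2 = protocol B. H0: μ_1 = μ_2; H1: μ_1 > μ_2 (two-sample pooled-variance t-test, right-tailed).
s_p² = [(38−1)·3.06² + (34−1)·2.66²]/(38+34−2) = 8.28497
t = (13.1 − 11.3)/√[8.28497·(1/38 + 1/34)] = 2.649
df = n₁ + n₂ − 2 = 70
p-value = P(T ≥ 2.649) ≈ 0.005
Since p ≈ 0.005 < α = 0.05, reject H0; the data support H1.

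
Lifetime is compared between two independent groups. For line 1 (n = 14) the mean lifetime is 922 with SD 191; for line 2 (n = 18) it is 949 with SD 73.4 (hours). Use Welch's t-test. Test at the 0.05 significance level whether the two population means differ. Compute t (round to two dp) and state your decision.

Let group 1 = line 1, group 2 = line 2. H0: μ_1 = μ_2; H1: μ_1 ≠ μ_2 (Welch's two-sample t-test, two-sided).
t = (x̄_1 − x̄_2)/√(s_1²/n_1 + s_2²/n_2) = (922 − 949)/√(191²/14 + 73.4²/18) = -0.50
Welch–Satterthwaite df ≈ 16.00
Two-sided p-value ≈ 0.623
Since p ≈ 0.623 > α = 0.05, fail to reject H0; the evidence is not statistically significant.

t = -0.50; fail to reject H0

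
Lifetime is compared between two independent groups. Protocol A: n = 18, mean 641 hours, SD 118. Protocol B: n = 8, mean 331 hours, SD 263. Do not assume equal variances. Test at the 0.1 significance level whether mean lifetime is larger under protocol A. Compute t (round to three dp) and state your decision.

Let group 1 = protocol A, group 2 = protocol B. H0: μ_1 = μ_2; H1: μ_1 > μ_2 (Welch's two-sample t-test, right-tailed).
t = (x̄_1 − x̄_2)/√(s_1²/n_1 + s_2²/n_2) = (641 − 331)/√(118²/18 + 263²/8) = 3.194
Welch–Satterthwaite df ≈ 8.28
p-value = P(T ≥ 3.194) ≈ 0.0061
Since p ≈ 0.0061 < α = 0.1, reject H0; the data support H1.

t = 3.194; reject H0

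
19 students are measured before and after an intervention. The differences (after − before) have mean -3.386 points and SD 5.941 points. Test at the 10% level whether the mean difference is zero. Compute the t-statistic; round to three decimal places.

H0: μ_d = 0; H1: μ_d ≠ 0 (paired t-test on the differences, two-sided).
t = d̄/(s_d/√n) = -3.386/(5.941/√19) = -2.484
df = n − 1 = 18
Two-sided p-value ≈ 0.023
Since p ≈ 0.023 < α = 0.1, reject H0; the data support H1.

-2.484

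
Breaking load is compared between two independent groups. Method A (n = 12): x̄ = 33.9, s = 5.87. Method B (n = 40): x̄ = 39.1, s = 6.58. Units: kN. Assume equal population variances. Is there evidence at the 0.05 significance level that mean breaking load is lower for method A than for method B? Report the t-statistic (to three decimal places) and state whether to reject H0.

t = -2.457; reject H0

Let group 1 = method A, group 2 = method B. H0: μ_1 = μ_2; H1: μ_1 < μ_2 (two-sample pooled-variance t-test, left-tailed).
s_p² = [(12−1)·5.87² + (40−1)·6.58²]/(12+40−2) = 41.3517
t = (33.9 − 39.1)/√[41.3517·(1/12 + 1/40)] = -2.457
df = n₁ + n₂ − 2 = 50
p-value = P(T ≤ -2.457) ≈ 0.009
Since p ≈ 0.009 < α = 0.05, reject H0; the evidence is statistically significant.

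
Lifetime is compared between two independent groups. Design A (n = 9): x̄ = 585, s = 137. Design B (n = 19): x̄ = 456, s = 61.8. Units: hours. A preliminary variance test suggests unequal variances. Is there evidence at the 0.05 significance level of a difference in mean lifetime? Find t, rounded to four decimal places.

2.6978

Let group 1 = design A, group 2 = design B. H0: μ_1 = μ_2; H1: μ_1 ≠ μ_2 (Welch's two-sample t-test, two-sided).
t = (x̄_1 − x̄_2)/√(s_1²/n_1 + s_2²/n_2) = (585 − 456)/√(137²/9 + 61.8²/19) = 2.6978
Welch–Satterthwaite df ≈ 9.58
Two-sided p-value ≈ 0.0232
Since p ≈ 0.0232 < α = 0.05, reject H0; the data support H1.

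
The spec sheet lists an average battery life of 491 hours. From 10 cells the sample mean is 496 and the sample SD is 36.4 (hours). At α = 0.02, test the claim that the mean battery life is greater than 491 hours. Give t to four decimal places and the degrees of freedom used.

H0: μ = 491; H1: μ > 491 (one-sample t-test, right-tailed).
t = (x̄ − μ₀)/(s/√n) = (496 − 491)/(36.4/√10) = 0.4344
df = n − 1 = 9
p-value = P(T ≥ 0.4344) ≈ 0.337
Since p ≈ 0.337 > α = 0.02, fail to reject H0; the evidence is not statistically significant.

t = 0.4344, df = 9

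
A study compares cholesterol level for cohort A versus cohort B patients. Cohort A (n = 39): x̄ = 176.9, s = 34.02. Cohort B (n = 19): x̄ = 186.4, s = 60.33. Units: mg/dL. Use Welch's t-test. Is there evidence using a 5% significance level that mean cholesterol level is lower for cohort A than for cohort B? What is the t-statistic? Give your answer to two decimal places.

-0.64

Let group 1 = cohort A, group 2 = cohort B. H0: μ_1 = μ_2; H1: μ_1 < μ_2 (Welch's two-sample t-test, left-tailed).
t = (x̄_1 − x̄_2)/√(s_1²/n_1 + s_2²/n_2) = (176.9 − 186.4)/√(34.02²/39 + 60.33²/19) = -0.64
Welch–Satterthwaite df ≈ 23.74
p-value = P(T ≤ -0.64) ≈ 0.265
Since p ≈ 0.265 > α = 0.05, fail to reject H0; the data do not provide sufficient evidence against H0.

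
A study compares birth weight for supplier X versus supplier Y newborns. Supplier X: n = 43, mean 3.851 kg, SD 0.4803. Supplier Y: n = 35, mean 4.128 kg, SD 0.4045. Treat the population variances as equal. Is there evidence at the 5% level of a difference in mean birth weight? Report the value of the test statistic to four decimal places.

Let group 1 = supplier X, group 2 = supplier Y. H0: μ_1 = μ_2; H1: μ_1 ≠ μ_2 (two-sample pooled-variance t-test, two-sided).
s_p² = [(43−1)·0.4803² + (35−1)·0.4045²]/(43+35−2) = 0.200684
t = (3.851 − 4.128)/√[0.200684·(1/43 + 1/35)] = -2.7161
df = n₁ + n₂ − 2 = 76
Two-sided p-value ≈ 0.008
Since p ≈ 0.008 < α = 0.05, reject H0; the evidence is statistically significant.

-2.7161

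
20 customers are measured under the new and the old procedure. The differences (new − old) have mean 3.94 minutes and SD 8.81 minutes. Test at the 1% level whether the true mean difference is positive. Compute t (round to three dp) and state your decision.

t = 2.000; fail to reject H0

H0: μ_d = 0; H1: μ_d > 0 (paired t-test on the differences, right-tailed).
t = d̄/(s_d/√n) = 3.94/(8.81/√20) = 2.000
df = n − 1 = 19
p-value = P(T ≥ 2.000) ≈ 0.0300
Since p ≈ 0.0300 > α = 0.01, fail to reject H0; the evidence is not statistically significant.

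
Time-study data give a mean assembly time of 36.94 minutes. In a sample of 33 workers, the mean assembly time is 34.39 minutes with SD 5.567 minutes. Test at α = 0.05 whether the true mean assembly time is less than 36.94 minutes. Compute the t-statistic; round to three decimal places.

H0: μ = 36.94; H1: μ < 36.94 (one-sample t-test, left-tailed).
t = (x̄ − μ₀)/(s/√n) = (34.39 − 36.94)/(5.567/√33) = -2.631
df = n − 1 = 32
p-value = P(T ≤ -2.631) ≈ 0.006
Since p ≈ 0.006 < α = 0.05, reject H0; the evidence is statistically significant.

-2.631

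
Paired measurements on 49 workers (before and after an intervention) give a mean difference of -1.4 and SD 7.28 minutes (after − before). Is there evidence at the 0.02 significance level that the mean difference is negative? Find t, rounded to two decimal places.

-1.35

H0: μ_d = 0; H1: μ_d < 0 (paired t-test on the differences, left-tailed).
t = d̄/(s_d/√n) = -1.4/(7.28/√49) = -1.35
df = n − 1 = 48
p-value = P(T ≤ -1.35) ≈ 0.092
Since p ≈ 0.092 > α = 0.02, fail to reject H0; the data do not provide sufficient evidence against H0.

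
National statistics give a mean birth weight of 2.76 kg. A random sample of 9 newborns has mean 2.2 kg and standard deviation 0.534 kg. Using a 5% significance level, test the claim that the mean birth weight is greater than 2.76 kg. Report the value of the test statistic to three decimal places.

H0: μ = 2.76; H1: μ > 2.76 (one-sample t-test, right-tailed).
t = (x̄ − μ₀)/(s/√n) = (2.2 − 2.76)/(0.534/√9) = -3.146
df = n − 1 = 8
p-value = P(T ≥ -3.146) ≈ 0.993
Since p ≈ 0.993 > α = 0.05, fail to reject H0; the data do not provide sufficient evidence against H0.

-3.146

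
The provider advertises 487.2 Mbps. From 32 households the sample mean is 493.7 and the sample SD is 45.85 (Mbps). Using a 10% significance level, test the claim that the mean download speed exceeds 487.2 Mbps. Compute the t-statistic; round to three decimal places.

0.802

H0: μ = 487.2; H1: μ > 487.2 (one-sample t-test, right-tailed).
t = (x̄ − μ₀)/(s/√n) = (493.7 − 487.2)/(45.85/√32) = 0.802
df = n − 1 = 31
p-value = P(T ≥ 0.802) ≈ 0.2143
Since p ≈ 0.2143 > α = 0.1, fail to reject H0; the evidence is not statistically significant.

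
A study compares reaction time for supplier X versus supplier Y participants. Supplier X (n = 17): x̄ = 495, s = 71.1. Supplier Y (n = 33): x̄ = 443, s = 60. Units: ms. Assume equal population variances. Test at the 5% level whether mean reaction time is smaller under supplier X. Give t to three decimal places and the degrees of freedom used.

Let group 1 = supplier X, group 2 = supplier Y. H0: μ_1 = μ_2; H1: μ_1 < μ_2 (two-sample pooled-variance t-test, left-tailed).
s_p² = [(17−1)·71.1² + (33−1)·60²]/(17+33−2) = 4085.07
t = (495 − 443)/√[4085.07·(1/17 + 1/33)] = 2.725
df = n₁ + n₂ − 2 = 48
p-value = P(T ≤ 2.725) ≈ 0.9955
Since p ≈ 0.9955 > α = 0.05, fail to reject H0; the data do not provide sufficient evidence against H0.

t = 2.725, df = 48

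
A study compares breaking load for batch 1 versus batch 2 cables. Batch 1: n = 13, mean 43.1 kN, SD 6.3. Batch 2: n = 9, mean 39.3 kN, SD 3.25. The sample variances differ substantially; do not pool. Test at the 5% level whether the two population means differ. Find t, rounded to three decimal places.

1.848

Let group 1 = batch 1, group 2 = batch 2. H0: μ_1 = μ_2; H1: μ_1 ≠ μ_2 (Welch's two-sample t-test, two-sided).
t = (x̄_1 − x̄_2)/√(s_1²/n_1 + s_2²/n_2) = (43.1 − 39.3)/√(6.3²/13 + 3.25²/9) = 1.848
Welch–Satterthwaite df ≈ 18.83
Two-sided p-value ≈ 0.0803
Since p ≈ 0.0803 > α = 0.05, fail to reject H0; the evidence is not statistically significant.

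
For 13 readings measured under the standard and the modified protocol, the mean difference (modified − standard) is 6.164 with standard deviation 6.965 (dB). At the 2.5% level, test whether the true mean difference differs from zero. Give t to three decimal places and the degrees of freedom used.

H0: μ_d = 0; H1: μ_d ≠ 0 (paired t-test on the differences, two-sided).
t = d̄/(s_d/√n) = 6.164/(6.965/√13) = 3.191
df = n − 1 = 12
Two-sided p-value ≈ 0.008
Since p ≈ 0.008 < α = 0.025, reject H0; the evidence is statistically significant.

t = 3.191, df = 12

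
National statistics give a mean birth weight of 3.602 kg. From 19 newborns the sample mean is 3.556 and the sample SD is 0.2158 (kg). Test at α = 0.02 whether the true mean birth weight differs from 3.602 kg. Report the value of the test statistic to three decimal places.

H0: μ = 3.602; H1: μ ≠ 3.602 (one-sample t-test, two-sided).
t = (x̄ − μ₀)/(s/√n) = (3.556 − 3.602)/(0.2158/√19) = -0.929
df = n − 1 = 18
Two-sided p-value ≈ 0.3651
Since p ≈ 0.3651 > α = 0.02, fail to reject H0; the data do not provide sufficient evidence against H0.

-0.929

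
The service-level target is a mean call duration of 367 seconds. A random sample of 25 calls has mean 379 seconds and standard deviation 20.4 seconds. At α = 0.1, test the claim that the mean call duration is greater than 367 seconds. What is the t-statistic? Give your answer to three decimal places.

H0: μ = 367; H1: μ > 367 (one-sample t-test, right-tailed).
t = (x̄ − μ₀)/(s/√n) = (379 − 367)/(20.4/√25) = 2.941
df = n − 1 = 24
p-value = P(T ≥ 2.941) ≈ 0.0036
Since p ≈ 0.0036 < α = 0.1, reject H0; the data support H1.

2.941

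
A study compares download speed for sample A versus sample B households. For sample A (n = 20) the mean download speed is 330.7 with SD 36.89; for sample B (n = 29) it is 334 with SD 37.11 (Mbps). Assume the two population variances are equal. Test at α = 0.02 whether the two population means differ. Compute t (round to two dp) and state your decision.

Let group 1 = sample A, group 2 = sample B. H0: μ_1 = μ_2; H1: μ_1 ≠ μ_2 (two-sample pooled-variance t-test, two-sided).
s_p² = [(20−1)·36.89² + (29−1)·37.11²]/(20+29−2) = 1370.57
t = (330.7 − 334)/√[1370.57·(1/20 + 1/29)] = -0.31
df = n₁ + n₂ − 2 = 47
Two-sided p-value ≈ 0.7604
Since p ≈ 0.7604 > α = 0.02, fail to reject H0; the evidence is not statistically significant.

t = -0.31; fail to reject H0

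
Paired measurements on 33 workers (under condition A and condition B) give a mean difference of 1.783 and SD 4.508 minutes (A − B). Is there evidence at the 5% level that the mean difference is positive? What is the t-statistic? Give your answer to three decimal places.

2.272

H0: μ_d = 0; H1: μ_d > 0 (paired t-test on the differences, right-tailed).
t = d̄/(s_d/√n) = 1.783/(4.508/√33) = 2.272
df = n − 1 = 32
p-value = P(T ≥ 2.272) ≈ 0.0150
Since p ≈ 0.0150 < α = 0.05, reject H0; the evidence is statistically significant.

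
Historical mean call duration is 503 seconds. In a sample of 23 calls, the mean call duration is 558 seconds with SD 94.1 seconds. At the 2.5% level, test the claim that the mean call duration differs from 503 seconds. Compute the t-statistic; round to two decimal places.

H0: μ = 503; H1: μ ≠ 503 (one-sample t-test, two-sided).
t = (x̄ − μ₀)/(s/√n) = (558 − 503)/(94.1/√23) = 2.80
df = n − 1 = 22
Two-sided p-value ≈ 0.0104
Since p ≈ 0.0104 < α = 0.025, reject H0; the data support H1.

2.80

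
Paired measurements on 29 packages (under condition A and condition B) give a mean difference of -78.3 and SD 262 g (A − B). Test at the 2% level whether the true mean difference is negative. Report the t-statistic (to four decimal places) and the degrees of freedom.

H0: μ_d = 0; H1: μ_d < 0 (paired t-test on the differences, left-tailed).
t = d̄/(s_d/√n) = -78.3/(262/√29) = -1.6094
df = n − 1 = 28
p-value = P(T ≤ -1.6094) ≈ 0.059
Since p ≈ 0.059 > α = 0.02, fail to reject H0; the data do not provide sufficient evidence against H0.

t = -1.6094, df = 28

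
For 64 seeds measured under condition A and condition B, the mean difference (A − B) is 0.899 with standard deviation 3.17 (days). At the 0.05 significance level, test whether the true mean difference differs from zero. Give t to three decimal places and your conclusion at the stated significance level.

t = 2.269; reject H0

H0: μ_d = 0; H1: μ_d ≠ 0 (paired t-test on the differences, two-sided).
t = d̄/(s_d/√n) = 0.899/(3.17/√64) = 2.269
df = n − 1 = 63
Two-sided p-value ≈ 0.027
Since p ≈ 0.027 < α = 0.05, reject H0; the evidence is statistically significant.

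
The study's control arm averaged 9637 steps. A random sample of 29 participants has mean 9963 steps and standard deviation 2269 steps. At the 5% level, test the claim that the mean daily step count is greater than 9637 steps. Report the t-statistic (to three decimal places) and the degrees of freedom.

H0: μ = 9637; H1: μ > 9637 (one-sample t-test, right-tailed).
t = (x̄ − μ₀)/(s/√n) = (9963 − 9637)/(2269/√29) = 0.774
df = n − 1 = 28
p-value = P(T ≥ 0.774) ≈ 0.223
Since p ≈ 0.223 > α = 0.05, fail to reject H0; the data do not provide sufficient evidence against H0.

t = 0.774, df = 28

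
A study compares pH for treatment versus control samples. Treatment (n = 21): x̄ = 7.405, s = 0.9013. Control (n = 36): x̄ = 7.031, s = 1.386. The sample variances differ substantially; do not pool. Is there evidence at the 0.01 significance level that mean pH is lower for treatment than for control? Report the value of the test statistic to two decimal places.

1.23

Let group 1 = treatment, group 2 = control. H0: μ_1 = μ_2; H1: μ_1 < μ_2 (Welch's two-sample t-test, left-tailed).
t = (x̄_1 − x̄_2)/√(s_1²/n_1 + s_2²/n_2) = (7.405 − 7.031)/√(0.9013²/21 + 1.386²/36) = 1.23
Welch–Satterthwaite df ≈ 54.25
p-value = P(T ≤ 1.23) ≈ 0.889
Since p ≈ 0.889 > α = 0.01, fail to reject H0; the evidence is not statistically significant.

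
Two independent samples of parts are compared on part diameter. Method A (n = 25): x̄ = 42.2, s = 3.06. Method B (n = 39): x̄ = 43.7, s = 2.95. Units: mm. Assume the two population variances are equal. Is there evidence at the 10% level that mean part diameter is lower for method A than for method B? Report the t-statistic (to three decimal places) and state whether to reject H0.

Let group 1 = method A, group 2 = method B. H0: μ_1 = μ_2; H1: μ_1 < μ_2 (two-sample pooled-variance t-test, left-tailed).
s_p² = [(25−1)·3.06² + (39−1)·2.95²]/(25+39−2) = 8.95841
t = (42.2 − 43.7)/√[8.95841·(1/25 + 1/39)] = -1.956
df = n₁ + n₂ − 2 = 62
p-value = P(T ≤ -1.956) ≈ 0.0275
Since p ≈ 0.0275 < α = 0.1, reject H0; the evidence is statistically significant.

t = -1.956; reject H0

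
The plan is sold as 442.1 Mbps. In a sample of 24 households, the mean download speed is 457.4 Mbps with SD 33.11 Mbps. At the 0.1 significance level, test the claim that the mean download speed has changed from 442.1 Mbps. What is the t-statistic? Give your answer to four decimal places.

H0: μ = 442.1; H1: μ ≠ 442.1 (one-sample t-test, two-sided).
t = (x̄ − μ₀)/(s/√n) = (457.4 − 442.1)/(33.11/√24) = 2.2638
df = n − 1 = 23
Two-sided p-value ≈ 0.0333
Since p ≈ 0.0333 < α = 0.1, reject H0; the evidence is statistically significant.

2.2638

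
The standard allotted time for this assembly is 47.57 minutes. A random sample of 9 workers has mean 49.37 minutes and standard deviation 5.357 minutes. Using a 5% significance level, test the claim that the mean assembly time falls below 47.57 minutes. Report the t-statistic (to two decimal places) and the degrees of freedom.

t = 1.01, df = 8

H0: μ = 47.57; H1: μ < 47.57 (one-sample t-test, left-tailed).
t = (x̄ − μ₀)/(s/√n) = (49.37 − 47.57)/(5.357/√9) = 1.01
df = n − 1 = 8
p-value = P(T ≤ 1.01) ≈ 0.829
Since p ≈ 0.829 > α = 0.05, fail to reject H0; the data do not provide sufficient evidence against H0.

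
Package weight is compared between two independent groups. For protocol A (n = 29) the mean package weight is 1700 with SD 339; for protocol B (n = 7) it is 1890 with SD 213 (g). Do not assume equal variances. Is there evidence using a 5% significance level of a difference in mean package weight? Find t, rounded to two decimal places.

-1.86

Let group 1 = protocol A, group 2 = protocol B. H0: μ_1 = μ_2; H1: μ_1 ≠ μ_2 (Welch's two-sample t-test, two-sided).
t = (x̄_1 − x̄_2)/√(s_1²/n_1 + s_2²/n_2) = (1700 − 1890)/√(339²/29 + 213²/7) = -1.86
Welch–Satterthwaite df ≈ 14.42
Two-sided p-value ≈ 0.0835
Since p ≈ 0.0835 > α = 0.05, fail to reject H0; the evidence is not statistically significant.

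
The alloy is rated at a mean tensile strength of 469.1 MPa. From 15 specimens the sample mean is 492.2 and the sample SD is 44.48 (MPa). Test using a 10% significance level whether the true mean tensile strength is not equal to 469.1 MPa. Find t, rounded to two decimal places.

2.01

H0: μ = 469.1; H1: μ ≠ 469.1 (one-sample t-test, two-sided).
t = (x̄ − μ₀)/(s/√n) = (492.2 − 469.1)/(44.48/√15) = 2.01
df = n − 1 = 14
Two-sided p-value ≈ 0.064
Since p ≈ 0.064 < α = 0.1, reject H0; the evidence is statistically significant.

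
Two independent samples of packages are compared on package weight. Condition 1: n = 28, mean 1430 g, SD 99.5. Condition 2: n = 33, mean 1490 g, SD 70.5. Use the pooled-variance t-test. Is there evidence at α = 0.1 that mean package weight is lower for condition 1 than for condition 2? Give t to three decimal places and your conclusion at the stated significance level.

Let group 1 = condition 1, group 2 = condition 2. H0: μ_1 = μ_2; H1: μ_1 < μ_2 (two-sample pooled-variance t-test, left-tailed).
s_p² = [(28−1)·99.5² + (33−1)·70.5²]/(28+33−2) = 7226.35
t = (1430 − 1490)/√[7226.35·(1/28 + 1/33)] = -2.747
df = n₁ + n₂ − 2 = 59
p-value = P(T ≤ -2.747) ≈ 0.0040
Since p ≈ 0.0040 < α = 0.1, reject H0; the evidence is statistically significant.

t = -2.747; reject H0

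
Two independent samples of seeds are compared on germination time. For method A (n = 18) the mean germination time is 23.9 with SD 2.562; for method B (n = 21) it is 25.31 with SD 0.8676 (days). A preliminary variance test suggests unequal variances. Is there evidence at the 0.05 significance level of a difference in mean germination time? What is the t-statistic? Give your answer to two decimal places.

-2.23

Let group 1 = method A, group 2 = method B. H0: μ_1 = μ_2; H1: μ_1 ≠ μ_2 (Welch's two-sample t-test, two-sided).
t = (x̄_1 − x̄_2)/√(s_1²/n_1 + s_2²/n_2) = (23.9 − 25.31)/√(2.562²/18 + 0.8676²/21) = -2.23
Welch–Satterthwaite df ≈ 20.34
Two-sided p-value ≈ 0.037
Since p ≈ 0.037 < α = 0.05, reject H0; the data support H1.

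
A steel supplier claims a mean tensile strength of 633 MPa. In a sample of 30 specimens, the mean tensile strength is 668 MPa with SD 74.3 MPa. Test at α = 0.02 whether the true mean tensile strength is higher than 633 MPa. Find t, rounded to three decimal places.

H0: μ = 633; H1: μ > 633 (one-sample t-test, right-tailed).
t = (x̄ − μ₀)/(s/√n) = (668 − 633)/(74.3/√30) = 2.580
df = n − 1 = 29
p-value = P(T ≥ 2.580) ≈ 0.008
Since p ≈ 0.008 < α = 0.02, reject H0; the evidence is statistically significant.

2.580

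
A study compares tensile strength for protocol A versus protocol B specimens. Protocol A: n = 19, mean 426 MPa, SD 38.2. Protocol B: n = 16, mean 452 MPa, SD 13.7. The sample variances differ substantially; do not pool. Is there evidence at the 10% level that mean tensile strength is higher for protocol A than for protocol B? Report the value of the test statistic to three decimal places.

Let group 1 = protocol A, group 2 = protocol B. H0: μ_1 = μ_2; H1: μ_1 > μ_2 (Welch's two-sample t-test, right-tailed).
t = (x̄_1 − x̄_2)/√(s_1²/n_1 + s_2²/n_2) = (426 − 452)/√(38.2²/19 + 13.7²/16) = -2.763
Welch–Satterthwaite df ≈ 23.27
p-value = P(T ≥ -2.763) ≈ 0.9945
Since p ≈ 0.9945 > α = 0.1, fail to reject H0; the data do not provide sufficient evidence against H0.

-2.763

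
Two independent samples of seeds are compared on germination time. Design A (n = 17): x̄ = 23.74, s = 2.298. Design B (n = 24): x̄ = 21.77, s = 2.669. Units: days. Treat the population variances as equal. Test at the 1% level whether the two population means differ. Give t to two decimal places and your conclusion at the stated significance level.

t = 2.46; fail to reject H0

Let group 1 = design A, group 2 = design B. H0: μ_1 = μ_2; H1: μ_1 ≠ μ_2 (two-sample pooled-variance t-test, two-sided).
s_p² = [(17−1)·2.298² + (24−1)·2.669²]/(17+24−2) = 6.36756
t = (23.74 − 21.77)/√[6.36756·(1/17 + 1/24)] = 2.46
df = n₁ + n₂ − 2 = 39
Two-sided p-value ≈ 0.0183
Since p ≈ 0.0183 > α = 0.01, fail to reject H0; the data do not provide sufficient evidence against H0.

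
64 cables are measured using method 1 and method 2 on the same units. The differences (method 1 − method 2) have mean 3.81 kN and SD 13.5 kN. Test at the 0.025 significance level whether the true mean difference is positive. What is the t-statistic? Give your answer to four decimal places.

2.2578

H0: μ_d = 0; H1: μ_d > 0 (paired t-test on the differences, right-tailed).
t = d̄/(s_d/√n) = 3.81/(13.5/√64) = 2.2578
df = n − 1 = 63
p-value = P(T ≥ 2.2578) ≈ 0.0137
Since p ≈ 0.0137 < α = 0.025, reject H0; the data support H1.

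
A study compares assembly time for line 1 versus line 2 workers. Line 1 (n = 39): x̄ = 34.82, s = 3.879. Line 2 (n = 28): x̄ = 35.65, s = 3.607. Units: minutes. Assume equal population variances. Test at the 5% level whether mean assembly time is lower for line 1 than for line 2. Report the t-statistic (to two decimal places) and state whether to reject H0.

Let group 1 = line 1, group 2 = line 2. H0: μ_1 = μ_2; H1: μ_1 < μ_2 (two-sample pooled-variance t-test, left-tailed).
s_p² = [(39−1)·3.879² + (28−1)·3.607²]/(39+28−2) = 14.2008
t = (34.82 − 35.65)/√[14.2008·(1/39 + 1/28)] = -0.89
df = n₁ + n₂ − 2 = 65
p-value = P(T ≤ -0.89) ≈ 0.189
Since p ≈ 0.189 > α = 0.05, fail to reject H0; the data do not provide sufficient evidence against H0.

t = -0.89; fail to reject H0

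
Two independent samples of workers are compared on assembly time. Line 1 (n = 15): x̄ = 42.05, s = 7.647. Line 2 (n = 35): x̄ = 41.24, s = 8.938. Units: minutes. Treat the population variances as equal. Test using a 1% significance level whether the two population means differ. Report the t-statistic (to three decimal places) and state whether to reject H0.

t = 0.306; fail to reject H0

Let group 1 = line 1, group 2 = line 2. H0: μ_1 = μ_2; H1: μ_1 ≠ μ_2 (two-sample pooled-variance t-test, two-sided).
s_p² = [(15−1)·7.647² + (35−1)·8.938²]/(15+35−2) = 73.6429
t = (42.05 − 41.24)/√[73.6429·(1/15 + 1/35)] = 0.306
df = n₁ + n₂ − 2 = 48
Two-sided p-value ≈ 0.7610
Since p ≈ 0.7610 > α = 0.01, fail to reject H0; the data do not provide sufficient evidence against H0.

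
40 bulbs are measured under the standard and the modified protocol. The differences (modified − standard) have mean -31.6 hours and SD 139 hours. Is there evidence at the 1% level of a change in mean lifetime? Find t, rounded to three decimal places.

-1.438

H0: μ_d = 0; H1: μ_d ≠ 0 (paired t-test on the differences, two-sided).
t = d̄/(s_d/√n) = -31.6/(139/√40) = -1.438
df = n − 1 = 39
Two-sided p-value ≈ 0.1585
Since p ≈ 0.1585 > α = 0.01, fail to reject H0; the evidence is not statistically significant.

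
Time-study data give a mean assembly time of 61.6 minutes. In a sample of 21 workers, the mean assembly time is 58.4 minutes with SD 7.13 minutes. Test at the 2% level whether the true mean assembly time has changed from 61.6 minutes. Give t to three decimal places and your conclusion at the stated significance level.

t = -2.057; fail to reject H0

H0: μ = 61.6; H1: μ ≠ 61.6 (one-sample t-test, two-sided).
t = (x̄ − μ₀)/(s/√n) = (58.4 − 61.6)/(7.13/√21) = -2.057
df = n − 1 = 20
Two-sided p-value ≈ 0.053
Since p ≈ 0.053 > α = 0.02, fail to reject H0; the evidence is not statistically significant.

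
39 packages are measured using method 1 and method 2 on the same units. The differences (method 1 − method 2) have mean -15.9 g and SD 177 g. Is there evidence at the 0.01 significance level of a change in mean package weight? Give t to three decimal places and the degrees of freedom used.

H0: μ_d = 0; H1: μ_d ≠ 0 (paired t-test on the differences, two-sided).
t = d̄/(s_d/√n) = -15.9/(177/√39) = -0.561
df = n − 1 = 38
Two-sided p-value ≈ 0.5781
Since p ≈ 0.5781 > α = 0.01, fail to reject H0; the data do not provide sufficient evidence against H0.

t = -0.561, df = 38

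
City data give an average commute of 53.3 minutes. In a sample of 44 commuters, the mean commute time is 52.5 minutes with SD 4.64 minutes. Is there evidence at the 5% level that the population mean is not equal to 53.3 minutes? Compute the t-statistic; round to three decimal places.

H0: μ = 53.3; H1: μ ≠ 53.3 (one-sample t-test, two-sided).
t = (x̄ − μ₀)/(s/√n) = (52.5 − 53.3)/(4.64/√44) = -1.144
df = n − 1 = 43
Two-sided p-value ≈ 0.2591
Since p ≈ 0.2591 > α = 0.05, fail to reject H0; the evidence is not statistically significant.

-1.144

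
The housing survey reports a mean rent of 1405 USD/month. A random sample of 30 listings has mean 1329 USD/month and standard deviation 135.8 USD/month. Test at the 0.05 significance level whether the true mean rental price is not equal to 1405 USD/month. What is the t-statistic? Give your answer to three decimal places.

H0: μ = 1405; H1: μ ≠ 1405 (one-sample t-test, two-sided).
t = (x̄ − μ₀)/(s/√n) = (1329 − 1405)/(135.8/√30) = -3.065
df = n − 1 = 29
Two-sided p-value ≈ 0.0047
Since p ≈ 0.0047 < α = 0.05, reject H0; the data support H1.

-3.065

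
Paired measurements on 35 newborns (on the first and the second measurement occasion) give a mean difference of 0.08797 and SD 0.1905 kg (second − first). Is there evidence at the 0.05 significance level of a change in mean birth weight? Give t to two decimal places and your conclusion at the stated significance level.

t = 2.73; reject H0

H0: μ_d = 0; H1: μ_d ≠ 0 (paired t-test on the differences, two-sided).
t = d̄/(s_d/√n) = 0.08797/(0.1905/√35) = 2.73
df = n − 1 = 34
Two-sided p-value ≈ 0.0099
Since p ≈ 0.0099 < α = 0.05, reject H0; the data support H1.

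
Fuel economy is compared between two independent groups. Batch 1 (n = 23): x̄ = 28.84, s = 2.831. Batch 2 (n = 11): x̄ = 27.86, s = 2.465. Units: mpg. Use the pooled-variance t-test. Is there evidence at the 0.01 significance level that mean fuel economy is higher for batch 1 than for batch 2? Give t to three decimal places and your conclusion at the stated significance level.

t = 0.982; fail to reject H0

Let group 1 = batch 1, group 2 = batch 2. H0: μ_1 = μ_2; H1: μ_1 > μ_2 (two-sample pooled-variance t-test, right-tailed).
s_p² = [(23−1)·2.831² + (11−1)·2.465²]/(23+11−2) = 7.40883
t = (28.84 − 27.86)/√[7.40883·(1/23 + 1/11)] = 0.982
df = n₁ + n₂ − 2 = 32
p-value = P(T ≥ 0.982) ≈ 0.167
Since p ≈ 0.167 > α = 0.01, fail to reject H0; the evidence is not statistically significant.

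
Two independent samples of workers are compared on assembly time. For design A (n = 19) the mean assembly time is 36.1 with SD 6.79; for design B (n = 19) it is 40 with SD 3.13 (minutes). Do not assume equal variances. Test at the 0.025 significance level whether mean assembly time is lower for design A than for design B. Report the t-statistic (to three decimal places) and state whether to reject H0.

t = -2.274; reject H0

Let group 1 = design A, group 2 = design B. H0: μ_1 = μ_2; H1: μ_1 < μ_2 (Welch's two-sample t-test, left-tailed).
t = (x̄_1 − x̄_2)/√(s_1²/n_1 + s_2²/n_2) = (36.1 − 40)/√(6.79²/19 + 3.13²/19) = -2.274
Welch–Satterthwaite df ≈ 25.32
p-value = P(T ≤ -2.274) ≈ 0.0159
Since p ≈ 0.0159 < α = 0.025, reject H0; the data support H1.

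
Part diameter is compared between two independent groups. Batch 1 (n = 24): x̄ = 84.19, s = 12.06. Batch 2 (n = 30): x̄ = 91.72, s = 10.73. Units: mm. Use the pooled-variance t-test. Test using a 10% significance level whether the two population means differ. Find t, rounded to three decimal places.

Let group 1 = batch 1, group 2 = batch 2. H0: μ_1 = μ_2; H1: μ_1 ≠ μ_2 (two-sample pooled-variance t-test, two-sided).
s_p² = [(24−1)·12.06² + (30−1)·10.73²]/(24+30−2) = 128.54
t = (84.19 − 91.72)/√[128.54·(1/24 + 1/30)] = -2.425
df = n₁ + n₂ − 2 = 52
Two-sided p-value ≈ 0.019
Since p ≈ 0.019 < α = 0.1, reject H0; the evidence is statistically significant.

-2.425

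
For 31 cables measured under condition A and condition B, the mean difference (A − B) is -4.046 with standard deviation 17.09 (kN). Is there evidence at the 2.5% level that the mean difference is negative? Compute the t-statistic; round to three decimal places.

-1.318

H0: μ_d = 0; H1: μ_d < 0 (paired t-test on the differences, left-tailed).
t = d̄/(s_d/√n) = -4.046/(17.09/√31) = -1.318
df = n − 1 = 30
p-value = P(T ≤ -1.318) ≈ 0.0987
Since p ≈ 0.0987 > α = 0.025, fail to reject H0; the evidence is not statistically significant.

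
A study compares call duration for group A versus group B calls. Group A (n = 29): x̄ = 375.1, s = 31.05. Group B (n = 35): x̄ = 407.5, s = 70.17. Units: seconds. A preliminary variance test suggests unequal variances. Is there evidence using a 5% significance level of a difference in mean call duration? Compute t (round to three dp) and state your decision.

t = -2.457; reject H0

Let group 1 = group A, group 2 = group B. H0: μ_1 = μ_2; H1: μ_1 ≠ μ_2 (Welch's two-sample t-test, two-sided).
t = (x̄_1 − x̄_2)/√(s_1²/n_1 + s_2²/n_2) = (375.1 − 407.5)/√(31.05²/29 + 70.17²/35) = -2.457
Welch–Satterthwaite df ≈ 48.67
Two-sided p-value ≈ 0.0176
Since p ≈ 0.0176 < α = 0.05, reject H0; the data support H1.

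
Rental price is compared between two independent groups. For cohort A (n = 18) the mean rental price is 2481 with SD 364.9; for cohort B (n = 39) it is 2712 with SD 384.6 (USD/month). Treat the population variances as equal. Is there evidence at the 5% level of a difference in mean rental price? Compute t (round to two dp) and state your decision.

Let group 1 = cohort A, group 2 = cohort B. H0: μ_1 = μ_2; H1: μ_1 ≠ μ_2 (two-sample pooled-variance t-test, two-sided).
s_p² = [(18−1)·364.9² + (39−1)·384.6²]/(18+39−2) = 143353
t = (2481 − 2712)/√[143353·(1/18 + 1/39)] = -2.14
df = n₁ + n₂ − 2 = 55
Two-sided p-value ≈ 0.037
Since p ≈ 0.037 < α = 0.05, reject H0; the evidence is statistically significant.

t = -2.14; reject H0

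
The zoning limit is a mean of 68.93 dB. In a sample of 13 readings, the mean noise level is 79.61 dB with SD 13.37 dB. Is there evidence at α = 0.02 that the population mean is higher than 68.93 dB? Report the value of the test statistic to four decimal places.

H0: μ = 68.93; H1: μ > 68.93 (one-sample t-test, right-tailed).
t = (x̄ − μ₀)/(s/√n) = (79.61 − 68.93)/(13.37/√13) = 2.8801
df = n − 1 = 12
p-value = P(T ≥ 2.8801) ≈ 0.007
Since p ≈ 0.007 < α = 0.02, reject H0; the data support H1.

2.8801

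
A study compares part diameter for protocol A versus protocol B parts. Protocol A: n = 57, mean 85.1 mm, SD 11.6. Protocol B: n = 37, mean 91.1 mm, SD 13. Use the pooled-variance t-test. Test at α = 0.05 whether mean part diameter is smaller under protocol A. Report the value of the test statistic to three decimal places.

-2.336

Let group 1 = protocol A, group 2 = protocol B. H0: μ_1 = μ_2; H1: μ_1 < μ_2 (two-sample pooled-variance t-test, left-tailed).
s_p² = [(57−1)·11.6² + (37−1)·13²]/(57+37−2) = 148.037
t = (85.1 − 91.1)/√[148.037·(1/57 + 1/37)] = -2.336
df = n₁ + n₂ − 2 = 92
p-value = P(T ≤ -2.336) ≈ 0.011
Since p ≈ 0.011 < α = 0.05, reject H0; the data support H1.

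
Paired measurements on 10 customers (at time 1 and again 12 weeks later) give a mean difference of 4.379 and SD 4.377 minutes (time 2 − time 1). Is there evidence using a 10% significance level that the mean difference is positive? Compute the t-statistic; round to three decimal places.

H0: μ_d = 0; H1: μ_d > 0 (paired t-test on the differences, right-tailed).
t = d̄/(s_d/√n) = 4.379/(4.377/√10) = 3.164
df = n − 1 = 9
p-value = P(T ≥ 3.164) ≈ 0.006
Since p ≈ 0.006 < α = 0.1, reject H0; the data support H1.

3.164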